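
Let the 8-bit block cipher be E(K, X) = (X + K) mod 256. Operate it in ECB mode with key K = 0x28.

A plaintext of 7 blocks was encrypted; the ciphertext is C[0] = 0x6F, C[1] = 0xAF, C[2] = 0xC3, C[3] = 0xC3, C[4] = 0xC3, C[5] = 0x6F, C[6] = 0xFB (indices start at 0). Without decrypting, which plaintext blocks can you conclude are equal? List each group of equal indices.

ECB encrypts each block independently with the same key, so equal ciphertext blocks imply equal plaintext blocks.
C[0] = C[5] = 0x6F, so P[0] = P[5].
C[2] = C[3] = C[4] = 0xC3, so P[2] = P[3] = P[4].

P[0] = P[5]; P[2] = P[3] = P[4]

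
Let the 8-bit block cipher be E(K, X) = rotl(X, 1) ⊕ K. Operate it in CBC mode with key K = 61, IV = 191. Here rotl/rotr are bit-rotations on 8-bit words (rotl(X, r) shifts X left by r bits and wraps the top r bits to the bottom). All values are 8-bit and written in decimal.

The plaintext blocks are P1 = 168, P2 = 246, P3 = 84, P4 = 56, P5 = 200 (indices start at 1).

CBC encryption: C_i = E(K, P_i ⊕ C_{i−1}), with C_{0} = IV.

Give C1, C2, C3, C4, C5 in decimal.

C1 = 19, C2 = 246, C3 = 120, C4 = 189, C5 = 215

C1: P1 ⊕ 191 = 23; E(K, 23) = 19.
C2: P2 ⊕ 19 = 229; E(K, 229) = 246.
C3: P3 ⊕ 246 = 162; E(K, 162) = 120.
C4: P4 ⊕ 120 = 64; E(K, 64) = 189.
C5: P5 ⊕ 189 = 117; E(K, 117) = 215.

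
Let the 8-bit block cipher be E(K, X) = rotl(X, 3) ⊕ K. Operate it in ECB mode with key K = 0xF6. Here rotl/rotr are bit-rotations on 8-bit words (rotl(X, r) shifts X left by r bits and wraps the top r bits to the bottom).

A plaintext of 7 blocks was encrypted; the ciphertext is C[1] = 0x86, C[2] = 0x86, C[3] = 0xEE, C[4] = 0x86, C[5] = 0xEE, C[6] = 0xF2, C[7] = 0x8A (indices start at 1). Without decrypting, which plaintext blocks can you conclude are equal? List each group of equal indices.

ECB encrypts each block independently with the same key, so equal ciphertext blocks imply equal plaintext blocks.
C[1] = C[2] = C[4] = 0x86, so P[1] = P[2] = P[4].
C[3] = C[5] = 0xEE, so P[3] = P[5].

P[1] = P[2] = P[4]; P[3] = P[5]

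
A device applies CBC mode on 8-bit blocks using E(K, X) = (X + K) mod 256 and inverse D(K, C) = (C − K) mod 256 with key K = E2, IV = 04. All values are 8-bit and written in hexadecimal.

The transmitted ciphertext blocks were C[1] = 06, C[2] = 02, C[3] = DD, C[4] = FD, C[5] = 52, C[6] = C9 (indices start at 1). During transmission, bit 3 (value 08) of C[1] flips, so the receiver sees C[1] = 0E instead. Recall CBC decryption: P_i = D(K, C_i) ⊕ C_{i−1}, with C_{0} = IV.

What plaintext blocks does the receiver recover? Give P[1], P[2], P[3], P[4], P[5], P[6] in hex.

Only C[1] changed, to 0E. In CBC, a change in C_i garbles P_i and flips the same bit in P_{i+1}. Decrypting the received ciphertext:
P[1]: D(K, 0E) = 2C; 2C ⊕ 04 = 28.
P[2]: D(K, 02) = 20; 20 ⊕ 0E = 2E.
P[3]: D(K, DD) = FB; FB ⊕ 02 = F9.
P[4]: D(K, FD) = 1B; 1B ⊕ DD = C6.
P[5]: D(K, 52) = 70; 70 ⊕ FD = 8D.
P[6]: D(K, C9) = E7; E7 ⊕ 52 = B5.
Blocks that differ from the original plaintext: P[1], P[2].

P[1] = 28, P[2] = 2E, P[3] = F9, P[4] = C6, P[5] = 8D, P[6] = B5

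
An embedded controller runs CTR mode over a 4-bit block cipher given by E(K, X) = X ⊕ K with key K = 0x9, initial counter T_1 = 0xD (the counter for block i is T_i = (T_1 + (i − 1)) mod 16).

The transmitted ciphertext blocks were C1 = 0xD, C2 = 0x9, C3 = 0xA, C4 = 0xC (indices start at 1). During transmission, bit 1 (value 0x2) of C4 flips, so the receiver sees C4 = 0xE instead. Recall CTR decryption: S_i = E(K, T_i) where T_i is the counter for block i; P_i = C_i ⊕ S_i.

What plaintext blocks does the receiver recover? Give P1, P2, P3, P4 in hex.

Only C4 changed, to 0xE. In CTR, a change in C_i flips the same bit in P_i only; the keystream is unaffected. Decrypting the received ciphertext:
P1: T = 0xD, S = E(K, T) = 0x4; 0xD ⊕ 0x4 = 0x9.
P2: T = 0xE, S = E(K, T) = 0x7; 0x9 ⊕ 0x7 = 0xE.
P3: T = 0xF, S = E(K, T) = 0x6; 0xA ⊕ 0x6 = 0xC.
P4: T = 0x0, S = E(K, T) = 0x9; 0xE ⊕ 0x9 = 0x7.
Blocks that differ from the original plaintext: P4.

P1 = 0x9, P2 = 0xE, P3 = 0xC, P4 = 0x7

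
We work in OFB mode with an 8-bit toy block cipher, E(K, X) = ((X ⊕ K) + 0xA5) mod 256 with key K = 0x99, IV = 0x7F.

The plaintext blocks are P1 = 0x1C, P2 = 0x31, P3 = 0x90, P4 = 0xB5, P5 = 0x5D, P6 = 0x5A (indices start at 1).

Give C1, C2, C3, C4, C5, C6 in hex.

C1 = 0x97, C2 = 0x86, C3 = 0x43, C4 = 0x5A, C5 = 0x46, C6 = 0x7D

OFB encryption: S_i = E(K, S_{i−1}) with S_{0} = IV; C_i = P_i ⊕ S_i.
C1: S = E(K, 0x7F) = 0x8B; 0x1C ⊕ 0x8B = 0x97.
C2: S = E(K, 0x8B) = 0xB7; 0x31 ⊕ 0xB7 = 0x86.
C3: S = E(K, 0xB7) = 0xD3; 0x90 ⊕ 0xD3 = 0x43.
C4: S = E(K, 0xD3) = 0xEF; 0xB5 ⊕ 0xEF = 0x5A.
C5: S = E(K, 0xEF) = 0x1B; 0x5D ⊕ 0x1B = 0x46.
C6: S = E(K, 0x1B) = 0x27; 0x5A ⊕ 0x27 = 0x7D.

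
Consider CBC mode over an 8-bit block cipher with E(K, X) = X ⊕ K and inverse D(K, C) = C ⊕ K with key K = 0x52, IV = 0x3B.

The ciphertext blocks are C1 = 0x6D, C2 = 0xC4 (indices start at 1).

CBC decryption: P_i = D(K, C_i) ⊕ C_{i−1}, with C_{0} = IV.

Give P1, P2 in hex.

P1: D(K, 0x6D) = 0x3F; 0x3F ⊕ 0x3B = 0x04.
P2: D(K, 0xC4) = 0x96; 0x96 ⊕ 0x6D = 0xFB.

P1 = 0x04, P2 = 0xFB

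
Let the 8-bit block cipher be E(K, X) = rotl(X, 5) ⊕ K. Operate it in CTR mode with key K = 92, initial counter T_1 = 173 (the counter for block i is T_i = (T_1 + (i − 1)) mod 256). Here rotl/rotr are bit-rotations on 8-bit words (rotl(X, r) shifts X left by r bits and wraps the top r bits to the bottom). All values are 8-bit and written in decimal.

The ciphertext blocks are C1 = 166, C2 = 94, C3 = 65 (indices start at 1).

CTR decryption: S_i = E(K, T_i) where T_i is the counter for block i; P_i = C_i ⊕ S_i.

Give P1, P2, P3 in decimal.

P1: T = 173, S = E(K, T) = 233; 166 ⊕ 233 = 79.
P2: T = 174, S = E(K, T) = 137; 94 ⊕ 137 = 215.
P3: T = 175, S = E(K, T) = 169; 65 ⊕ 169 = 232.

P1 = 79, P2 = 215, P3 = 232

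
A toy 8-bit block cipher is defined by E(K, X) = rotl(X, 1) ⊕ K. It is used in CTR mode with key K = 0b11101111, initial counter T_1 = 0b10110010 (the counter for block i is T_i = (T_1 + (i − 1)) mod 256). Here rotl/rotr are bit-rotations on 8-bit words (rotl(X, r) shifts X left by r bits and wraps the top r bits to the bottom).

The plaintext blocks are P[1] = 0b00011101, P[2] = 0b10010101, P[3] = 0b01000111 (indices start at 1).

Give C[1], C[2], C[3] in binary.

C[1] = 0b10010111, C[2] = 0b00011101, C[3] = 0b11000001

CTR encryption: S_i = E(K, T_i) where T_i is the counter for block i; C_i = P_i ⊕ S_i.
C[1]: T = 0b10110010, S = E(K, T) = 0b10001010; 0b00011101 ⊕ 0b10001010 = 0b10010111.
C[2]: T = 0b10110011, S = E(K, T) = 0b10001000; 0b10010101 ⊕ 0b10001000 = 0b00011101.
C[3]: T = 0b10110100, S = E(K, T) = 0b10000110; 0b01000111 ⊕ 0b10000110 = 0b11000001.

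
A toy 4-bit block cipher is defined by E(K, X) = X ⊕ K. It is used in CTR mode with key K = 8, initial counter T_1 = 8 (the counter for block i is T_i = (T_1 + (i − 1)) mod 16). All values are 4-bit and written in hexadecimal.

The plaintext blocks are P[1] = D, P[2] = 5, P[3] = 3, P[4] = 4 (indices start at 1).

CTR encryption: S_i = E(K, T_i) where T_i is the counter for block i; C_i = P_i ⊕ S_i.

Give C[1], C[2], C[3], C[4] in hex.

C[1] = D, C[2] = 4, C[3] = 1, C[4] = 7

C[1]: T = 8, S = E(K, T) = 0; D ⊕ 0 = D.
C[2]: T = 9, S = E(K, T) = 1; 5 ⊕ 1 = 4.
C[3]: T = A, S = E(K, T) = 2; 3 ⊕ 2 = 1.
C[4]: T = B, S = E(K, T) = 3; 4 ⊕ 3 = 7.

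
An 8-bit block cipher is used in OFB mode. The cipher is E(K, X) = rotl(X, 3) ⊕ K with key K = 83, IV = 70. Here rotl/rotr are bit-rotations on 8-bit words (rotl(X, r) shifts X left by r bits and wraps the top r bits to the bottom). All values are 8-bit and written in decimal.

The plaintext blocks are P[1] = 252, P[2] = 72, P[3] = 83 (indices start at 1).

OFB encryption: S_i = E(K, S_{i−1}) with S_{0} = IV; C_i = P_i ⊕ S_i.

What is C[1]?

C[1]: S = E(K, 70) = 97; 252 ⊕ 97 = 157.

C[1] = 157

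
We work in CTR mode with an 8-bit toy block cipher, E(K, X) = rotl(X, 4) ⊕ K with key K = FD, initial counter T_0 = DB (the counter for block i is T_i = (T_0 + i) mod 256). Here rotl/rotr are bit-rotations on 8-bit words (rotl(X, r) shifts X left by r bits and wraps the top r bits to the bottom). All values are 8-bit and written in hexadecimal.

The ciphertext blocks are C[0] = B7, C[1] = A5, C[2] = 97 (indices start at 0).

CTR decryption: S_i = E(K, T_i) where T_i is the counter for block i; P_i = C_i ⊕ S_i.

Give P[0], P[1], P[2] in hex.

P[0]: T = DB, S = E(K, T) = 40; B7 ⊕ 40 = F7.
P[1]: T = DC, S = E(K, T) = 30; A5 ⊕ 30 = 95.
P[2]: T = DD, S = E(K, T) = 20; 97 ⊕ 20 = B7.

P[0] = F7, P[1] = 95, P[2] = B7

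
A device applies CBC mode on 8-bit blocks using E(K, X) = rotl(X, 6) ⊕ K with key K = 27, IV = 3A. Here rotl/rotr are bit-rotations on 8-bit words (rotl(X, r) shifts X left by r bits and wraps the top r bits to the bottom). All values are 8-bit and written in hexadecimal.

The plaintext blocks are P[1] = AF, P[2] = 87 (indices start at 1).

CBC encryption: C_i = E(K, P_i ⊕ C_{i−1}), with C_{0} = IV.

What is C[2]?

C[2] = 56

C[1]: P[1] ⊕ 3A = 95; E(K, 95) = 42.
C[2]: P[2] ⊕ 42 = C5; E(K, C5) = 56.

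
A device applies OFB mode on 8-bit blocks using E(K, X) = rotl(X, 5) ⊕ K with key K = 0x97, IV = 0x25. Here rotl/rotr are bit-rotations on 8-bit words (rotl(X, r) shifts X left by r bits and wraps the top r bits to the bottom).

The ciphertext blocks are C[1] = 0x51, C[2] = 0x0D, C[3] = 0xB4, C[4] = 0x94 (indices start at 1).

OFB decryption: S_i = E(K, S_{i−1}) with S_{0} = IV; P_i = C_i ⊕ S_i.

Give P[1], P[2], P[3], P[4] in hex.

P[1] = 0x62, P[2] = 0xFC, P[3] = 0x1D, P[4] = 0x36

P[1]: S = E(K, 0x25) = 0x33; 0x51 ⊕ 0x33 = 0x62.
P[2]: S = E(K, 0x33) = 0xF1; 0x0D ⊕ 0xF1 = 0xFC.
P[3]: S = E(K, 0xF1) = 0xA9; 0xB4 ⊕ 0xA9 = 0x1D.
P[4]: S = E(K, 0xA9) = 0xA2; 0x94 ⊕ 0xA2 = 0x36.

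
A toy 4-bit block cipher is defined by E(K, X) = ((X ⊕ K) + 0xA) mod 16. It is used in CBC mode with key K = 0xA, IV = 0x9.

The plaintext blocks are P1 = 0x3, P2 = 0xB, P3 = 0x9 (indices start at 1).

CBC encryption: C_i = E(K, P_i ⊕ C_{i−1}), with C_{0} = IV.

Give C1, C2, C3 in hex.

C1: P1 ⊕ 0x9 = 0xA; E(K, 0xA) = 0xA.
C2: P2 ⊕ 0xA = 0x1; E(K, 0x1) = 0x5.
C3: P3 ⊕ 0x5 = 0xC; E(K, 0xC) = 0x0.

C1 = 0xA, C2 = 0x5, C3 = 0x0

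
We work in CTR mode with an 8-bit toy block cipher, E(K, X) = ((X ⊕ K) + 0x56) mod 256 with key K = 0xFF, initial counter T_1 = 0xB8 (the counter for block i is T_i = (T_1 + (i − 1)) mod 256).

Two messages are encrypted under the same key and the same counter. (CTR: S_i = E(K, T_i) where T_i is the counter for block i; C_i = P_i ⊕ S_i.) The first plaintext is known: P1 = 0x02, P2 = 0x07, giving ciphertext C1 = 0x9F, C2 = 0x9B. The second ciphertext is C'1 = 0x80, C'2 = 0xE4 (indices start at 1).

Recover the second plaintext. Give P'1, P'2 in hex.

P'1 = 0x1D, P'2 = 0x78

In CTR with a reused counter, both messages share the same keystream S_i, so C_i ⊕ C'_i = P_i ⊕ P'_i and thus P'_i = P_i ⊕ C_i ⊕ C'_i.
P'1: 0x02 ⊕ 0x9F ⊕ 0x80 = 0x1D.
P'2: 0x07 ⊕ 0x9B ⊕ 0xE4 = 0x78.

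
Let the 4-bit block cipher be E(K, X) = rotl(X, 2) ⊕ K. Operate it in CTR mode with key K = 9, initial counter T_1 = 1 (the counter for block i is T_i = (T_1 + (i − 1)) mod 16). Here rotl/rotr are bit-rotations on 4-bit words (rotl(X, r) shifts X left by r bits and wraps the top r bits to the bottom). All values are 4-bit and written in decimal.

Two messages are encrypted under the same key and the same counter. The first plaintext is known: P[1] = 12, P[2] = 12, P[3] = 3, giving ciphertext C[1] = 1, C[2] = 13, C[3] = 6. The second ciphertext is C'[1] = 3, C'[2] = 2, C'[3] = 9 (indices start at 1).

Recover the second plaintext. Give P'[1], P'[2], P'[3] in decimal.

In CTR with a reused counter, both messages share the same keystream S_i, so C_i ⊕ C'_i = P_i ⊕ P'_i and thus P'_i = P_i ⊕ C_i ⊕ C'_i.
P'[1]: 12 ⊕ 1 ⊕ 3 = 14.
P'[2]: 12 ⊕ 13 ⊕ 2 = 3.
P'[3]: 3 ⊕ 6 ⊕ 9 = 12.

P'[1] = 14, P'[2] = 3, P'[3] = 12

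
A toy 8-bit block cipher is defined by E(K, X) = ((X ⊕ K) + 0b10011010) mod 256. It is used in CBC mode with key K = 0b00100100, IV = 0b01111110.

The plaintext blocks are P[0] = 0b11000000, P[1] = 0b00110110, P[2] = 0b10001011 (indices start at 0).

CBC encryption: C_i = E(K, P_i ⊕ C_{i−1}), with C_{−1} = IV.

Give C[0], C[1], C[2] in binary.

C[0]: P[0] ⊕ 0b01111110 = 0b10111110; E(K, 0b10111110) = 0b00110100.
C[1]: P[1] ⊕ 0b00110100 = 0b00000010; E(K, 0b00000010) = 0b11000000.
C[2]: P[2] ⊕ 0b11000000 = 0b01001011; E(K, 0b01001011) = 0b00001001.

C[0] = 0b00110100, C[1] = 0b11000000, C[2] = 0b00001001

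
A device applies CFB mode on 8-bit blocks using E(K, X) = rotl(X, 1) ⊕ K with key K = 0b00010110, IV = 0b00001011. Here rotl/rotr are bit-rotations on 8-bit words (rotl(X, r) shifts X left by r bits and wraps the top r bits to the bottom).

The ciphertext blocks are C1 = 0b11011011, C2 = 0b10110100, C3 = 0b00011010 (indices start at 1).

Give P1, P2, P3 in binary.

CFB decryption: P_i = C_i ⊕ E(K, C_{i−1}), with C_{0} = IV.
P1: E(K, 0b00001011) = 0b00000000; 0b11011011 ⊕ 0b00000000 = 0b11011011.
P2: E(K, 0b11011011) = 0b10100001; 0b10110100 ⊕ 0b10100001 = 0b00010101.
P3: E(K, 0b10110100) = 0b01111111; 0b00011010 ⊕ 0b01111111 = 0b01100101.

P1 = 0b11011011, P2 = 0b00010101, P3 = 0b01100101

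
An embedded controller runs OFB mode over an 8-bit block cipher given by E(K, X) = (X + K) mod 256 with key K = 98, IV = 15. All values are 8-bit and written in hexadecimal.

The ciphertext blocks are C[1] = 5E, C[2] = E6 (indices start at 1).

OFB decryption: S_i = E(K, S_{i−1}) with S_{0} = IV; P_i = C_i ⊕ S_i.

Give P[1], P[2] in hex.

P[1]: S = E(K, 15) = AD; 5E ⊕ AD = F3.
P[2]: S = E(K, AD) = 45; E6 ⊕ 45 = A3.

P[1] = F3, P[2] = A3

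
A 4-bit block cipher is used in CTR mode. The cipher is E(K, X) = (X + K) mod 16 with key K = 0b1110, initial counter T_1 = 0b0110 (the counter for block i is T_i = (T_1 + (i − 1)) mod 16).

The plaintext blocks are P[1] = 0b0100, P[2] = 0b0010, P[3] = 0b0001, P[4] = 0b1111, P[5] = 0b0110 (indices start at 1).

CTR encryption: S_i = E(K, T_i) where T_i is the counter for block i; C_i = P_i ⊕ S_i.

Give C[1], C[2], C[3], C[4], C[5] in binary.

C[1] = 0b0000, C[2] = 0b0111, C[3] = 0b0111, C[4] = 0b1000, C[5] = 0b1110

C[1]: T = 0b0110, S = E(K, T) = 0b0100; 0b0100 ⊕ 0b0100 = 0b0000.
C[2]: T = 0b0111, S = E(K, T) = 0b0101; 0b0010 ⊕ 0b0101 = 0b0111.
C[3]: T = 0b1000, S = E(K, T) = 0b0110; 0b0001 ⊕ 0b0110 = 0b0111.
C[4]: T = 0b1001, S = E(K, T) = 0b0111; 0b1111 ⊕ 0b0111 = 0b1000.
C[5]: T = 0b1010, S = E(K, T) = 0b1000; 0b0110 ⊕ 0b1000 = 0b1110.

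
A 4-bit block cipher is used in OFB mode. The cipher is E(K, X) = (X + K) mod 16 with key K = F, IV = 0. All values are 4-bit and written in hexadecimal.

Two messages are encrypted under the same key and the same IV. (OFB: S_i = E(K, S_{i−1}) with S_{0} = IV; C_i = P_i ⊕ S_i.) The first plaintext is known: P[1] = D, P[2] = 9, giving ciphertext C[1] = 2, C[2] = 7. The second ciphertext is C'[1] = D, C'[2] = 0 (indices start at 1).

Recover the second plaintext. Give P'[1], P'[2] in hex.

In OFB with a reused IV, both messages share the same keystream S_i, so C_i ⊕ C'_i = P_i ⊕ P'_i and thus P'_i = P_i ⊕ C_i ⊕ C'_i.
P'[1]: D ⊕ 2 ⊕ D = 2.
P'[2]: 9 ⊕ 7 ⊕ 0 = E.

P'[1] = 2, P'[2] = E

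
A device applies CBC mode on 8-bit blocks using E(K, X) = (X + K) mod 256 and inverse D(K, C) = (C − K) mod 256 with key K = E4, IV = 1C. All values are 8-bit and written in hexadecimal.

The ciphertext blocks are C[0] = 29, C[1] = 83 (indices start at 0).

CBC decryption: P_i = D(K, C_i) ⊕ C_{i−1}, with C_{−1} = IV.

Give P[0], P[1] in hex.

P[0] = 59, P[1] = B6

P[0]: D(K, 29) = 45; 45 ⊕ 1C = 59.
P[1]: D(K, 83) = 9F; 9F ⊕ 29 = B6.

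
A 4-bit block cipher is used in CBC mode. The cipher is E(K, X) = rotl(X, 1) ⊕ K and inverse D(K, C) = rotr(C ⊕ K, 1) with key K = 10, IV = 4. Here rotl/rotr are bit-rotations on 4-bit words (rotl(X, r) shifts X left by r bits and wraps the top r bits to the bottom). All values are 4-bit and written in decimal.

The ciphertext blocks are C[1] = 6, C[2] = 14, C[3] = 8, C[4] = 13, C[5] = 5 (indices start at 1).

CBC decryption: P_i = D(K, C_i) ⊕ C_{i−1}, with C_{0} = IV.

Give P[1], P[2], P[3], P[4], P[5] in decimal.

P[1]: D(K, 6) = 6; 6 ⊕ 4 = 2.
P[2]: D(K, 14) = 2; 2 ⊕ 6 = 4.
P[3]: D(K, 8) = 1; 1 ⊕ 14 = 15.
P[4]: D(K, 13) = 11; 11 ⊕ 8 = 3.
P[5]: D(K, 5) = 15; 15 ⊕ 13 = 2.

P[1] = 2, P[2] = 4, P[3] = 15, P[4] = 3, P[5] = 2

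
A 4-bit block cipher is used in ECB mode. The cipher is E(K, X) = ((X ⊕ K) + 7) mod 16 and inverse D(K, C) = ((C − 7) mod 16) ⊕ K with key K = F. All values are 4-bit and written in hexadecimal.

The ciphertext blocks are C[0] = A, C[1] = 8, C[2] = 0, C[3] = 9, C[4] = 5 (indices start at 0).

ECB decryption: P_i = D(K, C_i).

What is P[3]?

P[3]: D(K, 9) = D.

P[3] = D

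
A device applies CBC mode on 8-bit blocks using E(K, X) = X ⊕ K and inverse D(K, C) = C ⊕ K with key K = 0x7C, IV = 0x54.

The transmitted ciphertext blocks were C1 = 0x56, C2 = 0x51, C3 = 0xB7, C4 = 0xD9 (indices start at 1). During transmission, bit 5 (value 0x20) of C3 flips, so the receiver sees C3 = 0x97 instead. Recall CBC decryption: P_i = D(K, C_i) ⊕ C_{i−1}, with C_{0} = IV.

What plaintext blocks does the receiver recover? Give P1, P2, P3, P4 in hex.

P1 = 0x7E, P2 = 0x7B, P3 = 0xBA, P4 = 0x32

Only C3 changed, to 0x97. In CBC, a change in C_i garbles P_i and flips the same bit in P_{i+1}. Decrypting the received ciphertext:
P1: D(K, 0x56) = 0x2A; 0x2A ⊕ 0x54 = 0x7E.
P2: D(K, 0x51) = 0x2D; 0x2D ⊕ 0x56 = 0x7B.
P3: D(K, 0x97) = 0xEB; 0xEB ⊕ 0x51 = 0xBA.
P4: D(K, 0xD9) = 0xA5; 0xA5 ⊕ 0x97 = 0x32.
Blocks that differ from the original plaintext: P3, P4.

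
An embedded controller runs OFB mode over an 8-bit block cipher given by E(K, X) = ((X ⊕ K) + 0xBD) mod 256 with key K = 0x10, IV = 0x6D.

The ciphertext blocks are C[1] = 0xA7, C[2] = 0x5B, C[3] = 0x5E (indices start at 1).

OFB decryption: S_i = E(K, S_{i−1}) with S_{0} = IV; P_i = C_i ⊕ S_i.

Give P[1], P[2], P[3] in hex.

P[1]: S = E(K, 0x6D) = 0x3A; 0xA7 ⊕ 0x3A = 0x9D.
P[2]: S = E(K, 0x3A) = 0xE7; 0x5B ⊕ 0xE7 = 0xBC.
P[3]: S = E(K, 0xE7) = 0xB4; 0x5E ⊕ 0xB4 = 0xEA.

P[1] = 0x9D, P[2] = 0xBC, P[3] = 0xEA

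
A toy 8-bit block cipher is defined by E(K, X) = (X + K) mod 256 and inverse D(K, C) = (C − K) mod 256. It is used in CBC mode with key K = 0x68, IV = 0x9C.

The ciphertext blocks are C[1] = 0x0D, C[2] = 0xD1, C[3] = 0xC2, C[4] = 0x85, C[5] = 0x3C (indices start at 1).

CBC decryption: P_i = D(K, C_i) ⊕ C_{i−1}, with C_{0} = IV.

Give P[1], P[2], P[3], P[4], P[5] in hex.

P[1]: D(K, 0x0D) = 0xA5; 0xA5 ⊕ 0x9C = 0x39.
P[2]: D(K, 0xD1) = 0x69; 0x69 ⊕ 0x0D = 0x64.
P[3]: D(K, 0xC2) = 0x5A; 0x5A ⊕ 0xD1 = 0x8B.
P[4]: D(K, 0x85) = 0x1D; 0x1D ⊕ 0xC2 = 0xDF.
P[5]: D(K, 0x3C) = 0xD4; 0xD4 ⊕ 0x85 = 0x51.

P[1] = 0x39, P[2] = 0x64, P[3] = 0x8B, P[4] = 0xDF, P[5] = 0x51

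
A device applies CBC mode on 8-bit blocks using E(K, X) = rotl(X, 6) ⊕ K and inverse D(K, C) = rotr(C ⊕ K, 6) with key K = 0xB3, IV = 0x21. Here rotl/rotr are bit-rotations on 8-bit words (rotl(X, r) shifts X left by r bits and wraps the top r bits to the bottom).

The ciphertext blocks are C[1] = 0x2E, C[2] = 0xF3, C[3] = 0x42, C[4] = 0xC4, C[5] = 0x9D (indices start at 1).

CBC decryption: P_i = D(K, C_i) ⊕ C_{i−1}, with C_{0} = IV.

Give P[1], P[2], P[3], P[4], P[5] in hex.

P[1] = 0x57, P[2] = 0x2F, P[3] = 0x34, P[4] = 0x9F, P[5] = 0x7C

P[1]: D(K, 0x2E) = 0x76; 0x76 ⊕ 0x21 = 0x57.
P[2]: D(K, 0xF3) = 0x01; 0x01 ⊕ 0x2E = 0x2F.
P[3]: D(K, 0x42) = 0xC7; 0xC7 ⊕ 0xF3 = 0x34.
P[4]: D(K, 0xC4) = 0xDD; 0xDD ⊕ 0x42 = 0x9F.
P[5]: D(K, 0x9D) = 0xB8; 0xB8 ⊕ 0xC4 = 0x7C.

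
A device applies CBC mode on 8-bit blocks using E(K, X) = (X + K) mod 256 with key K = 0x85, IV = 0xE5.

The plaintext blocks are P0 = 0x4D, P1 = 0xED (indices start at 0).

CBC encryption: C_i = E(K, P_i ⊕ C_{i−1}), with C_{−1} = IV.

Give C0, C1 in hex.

C0 = 0x2D, C1 = 0x45

C0: P0 ⊕ 0xE5 = 0xA8; E(K, 0xA8) = 0x2D.
C1: P1 ⊕ 0x2D = 0xC0; E(K, 0xC0) = 0x45.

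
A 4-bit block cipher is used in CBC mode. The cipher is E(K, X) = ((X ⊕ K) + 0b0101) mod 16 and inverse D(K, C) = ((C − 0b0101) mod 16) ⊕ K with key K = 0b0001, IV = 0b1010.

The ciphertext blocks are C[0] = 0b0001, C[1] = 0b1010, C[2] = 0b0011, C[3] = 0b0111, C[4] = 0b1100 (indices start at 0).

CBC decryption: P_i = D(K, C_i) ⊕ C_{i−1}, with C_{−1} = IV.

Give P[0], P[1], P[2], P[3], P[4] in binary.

P[0] = 0b0111, P[1] = 0b0101, P[2] = 0b0101, P[3] = 0b0000, P[4] = 0b0001

P[0]: D(K, 0b0001) = 0b1101; 0b1101 ⊕ 0b1010 = 0b0111.
P[1]: D(K, 0b1010) = 0b0100; 0b0100 ⊕ 0b0001 = 0b0101.
P[2]: D(K, 0b0011) = 0b1111; 0b1111 ⊕ 0b1010 = 0b0101.
P[3]: D(K, 0b0111) = 0b0011; 0b0011 ⊕ 0b0011 = 0b0000.
P[4]: D(K, 0b1100) = 0b0110; 0b0110 ⊕ 0b0111 = 0b0001.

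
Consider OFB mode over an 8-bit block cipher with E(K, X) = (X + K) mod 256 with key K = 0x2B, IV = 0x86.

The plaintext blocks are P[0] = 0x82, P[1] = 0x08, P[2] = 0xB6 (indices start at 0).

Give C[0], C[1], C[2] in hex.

C[0] = 0x33, C[1] = 0xD4, C[2] = 0xB1

OFB encryption: S_i = E(K, S_{i−1}) with S_{−1} = IV; C_i = P_i ⊕ S_i.
C[0]: S = E(K, 0x86) = 0xB1; 0x82 ⊕ 0xB1 = 0x33.
C[1]: S = E(K, 0xB1) = 0xDC; 0x08 ⊕ 0xDC = 0xD4.
C[2]: S = E(K, 0xDC) = 0x07; 0xB6 ⊕ 0x07 = 0xB1.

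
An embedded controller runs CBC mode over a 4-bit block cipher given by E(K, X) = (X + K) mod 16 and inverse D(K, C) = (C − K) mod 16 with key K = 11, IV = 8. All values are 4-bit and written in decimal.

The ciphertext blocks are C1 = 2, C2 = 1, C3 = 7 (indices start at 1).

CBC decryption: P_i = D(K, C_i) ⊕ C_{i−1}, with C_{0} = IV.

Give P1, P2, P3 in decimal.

P1 = 15, P2 = 4, P3 = 13

P1: D(K, 2) = 7; 7 ⊕ 8 = 15.
P2: D(K, 1) = 6; 6 ⊕ 2 = 4.
P3: D(K, 7) = 12; 12 ⊕ 1 = 13.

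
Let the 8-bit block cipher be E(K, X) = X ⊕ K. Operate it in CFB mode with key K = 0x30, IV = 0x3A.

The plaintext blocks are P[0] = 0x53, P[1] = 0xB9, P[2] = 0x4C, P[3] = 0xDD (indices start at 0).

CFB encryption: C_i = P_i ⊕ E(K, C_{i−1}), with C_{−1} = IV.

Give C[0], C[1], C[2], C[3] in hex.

C[0]: E(K, 0x3A) = 0x0A; 0x53 ⊕ 0x0A = 0x59.
C[1]: E(K, 0x59) = 0x69; 0xB9 ⊕ 0x69 = 0xD0.
C[2]: E(K, 0xD0) = 0xE0; 0x4C ⊕ 0xE0 = 0xAC.
C[3]: E(K, 0xAC) = 0x9C; 0xDD ⊕ 0x9C = 0x41.

C[0] = 0x59, C[1] = 0xD0, C[2] = 0xAC, C[3] = 0x41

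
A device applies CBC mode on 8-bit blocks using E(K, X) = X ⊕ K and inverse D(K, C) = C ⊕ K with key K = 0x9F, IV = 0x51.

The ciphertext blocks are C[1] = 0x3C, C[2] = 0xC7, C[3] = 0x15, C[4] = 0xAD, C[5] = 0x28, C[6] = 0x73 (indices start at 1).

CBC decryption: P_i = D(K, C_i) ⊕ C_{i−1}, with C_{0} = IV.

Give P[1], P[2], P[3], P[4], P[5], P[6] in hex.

P[1] = 0xF2, P[2] = 0x64, P[3] = 0x4D, P[4] = 0x27, P[5] = 0x1A, P[6] = 0xC4

P[1]: D(K, 0x3C) = 0xA3; 0xA3 ⊕ 0x51 = 0xF2.
P[2]: D(K, 0xC7) = 0x58; 0x58 ⊕ 0x3C = 0x64.
P[3]: D(K, 0x15) = 0x8A; 0x8A ⊕ 0xC7 = 0x4D.
P[4]: D(K, 0xAD) = 0x32; 0x32 ⊕ 0x15 = 0x27.
P[5]: D(K, 0x28) = 0xB7; 0xB7 ⊕ 0xAD = 0x1A.
P[6]: D(K, 0x73) = 0xEC; 0xEC ⊕ 0x28 = 0xC4.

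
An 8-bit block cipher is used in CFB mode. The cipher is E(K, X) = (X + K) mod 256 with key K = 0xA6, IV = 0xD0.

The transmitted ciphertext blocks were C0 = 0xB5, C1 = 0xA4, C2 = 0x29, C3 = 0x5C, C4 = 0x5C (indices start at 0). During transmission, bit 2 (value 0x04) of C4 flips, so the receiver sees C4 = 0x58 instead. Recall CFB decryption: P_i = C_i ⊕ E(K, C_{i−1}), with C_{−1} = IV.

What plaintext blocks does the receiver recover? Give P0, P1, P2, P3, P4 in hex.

P0 = 0xC3, P1 = 0xFF, P2 = 0x63, P3 = 0x93, P4 = 0x5A

Only C4 changed, to 0x58. In CFB, a change in C_i flips the same bit in P_i and garbles P_{i+1}. Decrypting the received ciphertext:
P0: E(K, 0xD0) = 0x76; 0xB5 ⊕ 0x76 = 0xC3.
P1: E(K, 0xB5) = 0x5B; 0xA4 ⊕ 0x5B = 0xFF.
P2: E(K, 0xA4) = 0x4A; 0x29 ⊕ 0x4A = 0x63.
P3: E(K, 0x29) = 0xCF; 0x5C ⊕ 0xCF = 0x93.
P4: E(K, 0x5C) = 0x02; 0x58 ⊕ 0x02 = 0x5A.
Blocks that differ from the original plaintext: P4.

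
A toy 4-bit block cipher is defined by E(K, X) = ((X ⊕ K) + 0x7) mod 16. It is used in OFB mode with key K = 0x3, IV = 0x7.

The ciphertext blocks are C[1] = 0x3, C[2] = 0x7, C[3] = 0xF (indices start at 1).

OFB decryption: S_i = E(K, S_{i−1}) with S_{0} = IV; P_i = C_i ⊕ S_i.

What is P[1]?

P[1]: S = E(K, 0x7) = 0xB; 0x3 ⊕ 0xB = 0x8.

P[1] = 0x8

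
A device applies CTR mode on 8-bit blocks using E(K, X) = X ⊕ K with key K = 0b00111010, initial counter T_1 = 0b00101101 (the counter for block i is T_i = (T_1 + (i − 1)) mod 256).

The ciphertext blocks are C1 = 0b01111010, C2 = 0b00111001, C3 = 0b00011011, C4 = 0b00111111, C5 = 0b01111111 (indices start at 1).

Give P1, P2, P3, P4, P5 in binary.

CTR decryption: S_i = E(K, T_i) where T_i is the counter for block i; P_i = C_i ⊕ S_i.
P1: T = 0b00101101, S = E(K, T) = 0b00010111; 0b01111010 ⊕ 0b00010111 = 0b01101101.
P2: T = 0b00101110, S = E(K, T) = 0b00010100; 0b00111001 ⊕ 0b00010100 = 0b00101101.
P3: T = 0b00101111, S = E(K, T) = 0b00010101; 0b00011011 ⊕ 0b00010101 = 0b00001110.
P4: T = 0b00110000, S = E(K, T) = 0b00001010; 0b00111111 ⊕ 0b00001010 = 0b00110101.
P5: T = 0b00110001, S = E(K, T) = 0b00001011; 0b01111111 ⊕ 0b00001011 = 0b01110100.

P1 = 0b01101101, P2 = 0b00101101, P3 = 0b00001110, P4 = 0b00110101, P5 = 0b01110100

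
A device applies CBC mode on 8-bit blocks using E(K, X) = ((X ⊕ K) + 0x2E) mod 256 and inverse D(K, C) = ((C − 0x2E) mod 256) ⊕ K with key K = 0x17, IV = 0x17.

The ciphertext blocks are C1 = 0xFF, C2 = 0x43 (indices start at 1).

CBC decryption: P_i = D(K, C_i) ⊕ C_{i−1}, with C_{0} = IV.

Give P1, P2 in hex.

P1 = 0xD1, P2 = 0xFD

P1: D(K, 0xFF) = 0xC6; 0xC6 ⊕ 0x17 = 0xD1.
P2: D(K, 0x43) = 0x02; 0x02 ⊕ 0xFF = 0xFD.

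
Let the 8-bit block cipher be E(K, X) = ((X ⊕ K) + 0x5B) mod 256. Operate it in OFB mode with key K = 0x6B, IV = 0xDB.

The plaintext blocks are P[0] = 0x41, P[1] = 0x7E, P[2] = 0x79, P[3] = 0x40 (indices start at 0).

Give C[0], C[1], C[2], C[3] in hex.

C[0] = 0x4A, C[1] = 0xC5, C[2] = 0x52, C[3] = 0xDB

OFB encryption: S_i = E(K, S_{i−1}) with S_{−1} = IV; C_i = P_i ⊕ S_i.
C[0]: S = E(K, 0xDB) = 0x0B; 0x41 ⊕ 0x0B = 0x4A.
C[1]: S = E(K, 0x0B) = 0xBB; 0x7E ⊕ 0xBB = 0xC5.
C[2]: S = E(K, 0xBB) = 0x2B; 0x79 ⊕ 0x2B = 0x52.
C[3]: S = E(K, 0x2B) = 0x9B; 0x40 ⊕ 0x9B = 0xDB.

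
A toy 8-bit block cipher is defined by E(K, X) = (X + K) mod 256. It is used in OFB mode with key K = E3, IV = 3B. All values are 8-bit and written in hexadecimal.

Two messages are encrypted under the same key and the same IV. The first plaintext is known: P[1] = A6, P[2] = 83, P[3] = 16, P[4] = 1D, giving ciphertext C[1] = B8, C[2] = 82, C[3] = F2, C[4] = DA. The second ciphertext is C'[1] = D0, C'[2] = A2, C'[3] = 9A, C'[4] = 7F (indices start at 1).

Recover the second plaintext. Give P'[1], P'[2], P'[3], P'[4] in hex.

In OFB with a reused IV, both messages share the same keystream S_i, so C_i ⊕ C'_i = P_i ⊕ P'_i and thus P'_i = P_i ⊕ C_i ⊕ C'_i.
P'[1]: A6 ⊕ B8 ⊕ D0 = CE.
P'[2]: 83 ⊕ 82 ⊕ A2 = A3.
P'[3]: 16 ⊕ F2 ⊕ 9A = 7E.
P'[4]: 1D ⊕ DA ⊕ 7F = B8.

P'[1] = CE, P'[2] = A3, P'[3] = 7E, P'[4] = B8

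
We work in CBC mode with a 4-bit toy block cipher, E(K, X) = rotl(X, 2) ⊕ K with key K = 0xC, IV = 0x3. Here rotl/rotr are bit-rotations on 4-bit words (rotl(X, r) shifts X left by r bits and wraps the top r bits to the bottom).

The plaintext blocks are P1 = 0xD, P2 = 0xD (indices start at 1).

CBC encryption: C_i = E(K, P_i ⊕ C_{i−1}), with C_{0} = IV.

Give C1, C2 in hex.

C1: P1 ⊕ 0x3 = 0xE; E(K, 0xE) = 0x7.
C2: P2 ⊕ 0x7 = 0xA; E(K, 0xA) = 0x6.

C1 = 0x7, C2 = 0x6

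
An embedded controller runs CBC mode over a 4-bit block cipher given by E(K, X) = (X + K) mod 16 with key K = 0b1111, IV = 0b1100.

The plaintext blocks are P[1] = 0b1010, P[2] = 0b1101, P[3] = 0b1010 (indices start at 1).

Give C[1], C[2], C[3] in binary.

C[1] = 0b0101, C[2] = 0b0111, C[3] = 0b1100

CBC encryption: C_i = E(K, P_i ⊕ C_{i−1}), with C_{0} = IV.
C[1]: P[1] ⊕ 0b1100 = 0b0110; E(K, 0b0110) = 0b0101.
C[2]: P[2] ⊕ 0b0101 = 0b1000; E(K, 0b1000) = 0b0111.
C[3]: P[3] ⊕ 0b0111 = 0b1101; E(K, 0b1101) = 0b1100.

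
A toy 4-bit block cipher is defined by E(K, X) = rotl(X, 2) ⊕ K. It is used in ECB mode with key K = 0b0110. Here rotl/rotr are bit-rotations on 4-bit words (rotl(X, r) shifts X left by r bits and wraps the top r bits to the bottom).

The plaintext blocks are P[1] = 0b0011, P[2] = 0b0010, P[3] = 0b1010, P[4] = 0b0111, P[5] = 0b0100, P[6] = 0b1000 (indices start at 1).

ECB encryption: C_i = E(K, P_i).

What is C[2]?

C[2]: E(K, 0b0010) = 0b1110.

C[2] = 0b1110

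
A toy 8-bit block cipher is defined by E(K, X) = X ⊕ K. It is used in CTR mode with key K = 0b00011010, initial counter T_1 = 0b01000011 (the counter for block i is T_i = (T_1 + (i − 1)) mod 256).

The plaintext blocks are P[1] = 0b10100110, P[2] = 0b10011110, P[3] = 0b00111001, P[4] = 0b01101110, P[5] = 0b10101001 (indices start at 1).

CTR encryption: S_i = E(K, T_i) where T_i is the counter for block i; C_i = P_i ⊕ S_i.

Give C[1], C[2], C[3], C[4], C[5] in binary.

C[1] = 0b11111111, C[2] = 0b11000000, C[3] = 0b01100110, C[4] = 0b00110010, C[5] = 0b11110100

C[1]: T = 0b01000011, S = E(K, T) = 0b01011001; 0b10100110 ⊕ 0b01011001 = 0b11111111.
C[2]: T = 0b01000100, S = E(K, T) = 0b01011110; 0b10011110 ⊕ 0b01011110 = 0b11000000.
C[3]: T = 0b01000101, S = E(K, T) = 0b01011111; 0b00111001 ⊕ 0b01011111 = 0b01100110.
C[4]: T = 0b01000110, S = E(K, T) = 0b01011100; 0b01101110 ⊕ 0b01011100 = 0b00110010.
C[5]: T = 0b01000111, S = E(K, T) = 0b01011101; 0b10101001 ⊕ 0b01011101 = 0b11110100.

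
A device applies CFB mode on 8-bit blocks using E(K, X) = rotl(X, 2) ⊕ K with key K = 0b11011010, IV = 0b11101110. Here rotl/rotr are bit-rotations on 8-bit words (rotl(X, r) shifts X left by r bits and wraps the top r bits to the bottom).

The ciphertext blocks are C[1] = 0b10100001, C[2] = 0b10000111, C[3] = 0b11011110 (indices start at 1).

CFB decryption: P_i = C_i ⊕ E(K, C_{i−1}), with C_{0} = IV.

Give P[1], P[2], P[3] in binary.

P[1]: E(K, 0b11101110) = 0b01100001; 0b10100001 ⊕ 0b01100001 = 0b11000000.
P[2]: E(K, 0b10100001) = 0b01011100; 0b10000111 ⊕ 0b01011100 = 0b11011011.
P[3]: E(K, 0b10000111) = 0b11000100; 0b11011110 ⊕ 0b11000100 = 0b00011010.

P[1] = 0b11000000, P[2] = 0b11011011, P[3] = 0b00011010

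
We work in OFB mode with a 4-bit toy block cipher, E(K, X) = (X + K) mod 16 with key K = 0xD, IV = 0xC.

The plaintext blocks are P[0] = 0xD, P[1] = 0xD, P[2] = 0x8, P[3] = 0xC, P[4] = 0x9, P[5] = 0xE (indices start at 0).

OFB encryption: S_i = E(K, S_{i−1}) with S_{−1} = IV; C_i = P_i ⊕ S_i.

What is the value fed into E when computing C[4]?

0x0

C[0]: S = E(K, 0xC) = 0x9; 0xD ⊕ 0x9 = 0x4.
C[1]: S = E(K, 0x9) = 0x6; 0xD ⊕ 0x6 = 0xB.
C[2]: S = E(K, 0x6) = 0x3; 0x8 ⊕ 0x3 = 0xB.
C[3]: S = E(K, 0x3) = 0x0; 0xC ⊕ 0x0 = 0xC.
C[4]: S = E(K, 0x0) = 0xD; 0x9 ⊕ 0xD = 0x4.
So the input to E for block [4] is 0x0.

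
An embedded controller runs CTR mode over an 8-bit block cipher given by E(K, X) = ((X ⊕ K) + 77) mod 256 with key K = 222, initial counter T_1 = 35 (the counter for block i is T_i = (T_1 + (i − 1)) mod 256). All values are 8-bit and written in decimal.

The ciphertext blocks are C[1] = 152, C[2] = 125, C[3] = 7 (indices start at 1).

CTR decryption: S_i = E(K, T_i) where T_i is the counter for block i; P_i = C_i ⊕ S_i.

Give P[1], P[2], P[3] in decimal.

P[1] = 210, P[2] = 58, P[3] = 79

P[1]: T = 35, S = E(K, T) = 74; 152 ⊕ 74 = 210.
P[2]: T = 36, S = E(K, T) = 71; 125 ⊕ 71 = 58.
P[3]: T = 37, S = E(K, T) = 72; 7 ⊕ 72 = 79.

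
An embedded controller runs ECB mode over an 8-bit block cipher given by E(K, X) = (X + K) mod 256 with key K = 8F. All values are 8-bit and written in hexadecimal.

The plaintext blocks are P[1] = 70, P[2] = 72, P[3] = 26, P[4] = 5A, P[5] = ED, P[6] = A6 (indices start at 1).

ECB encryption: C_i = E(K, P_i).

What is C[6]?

C[6] = 35

C[6]: E(K, A6) = 35.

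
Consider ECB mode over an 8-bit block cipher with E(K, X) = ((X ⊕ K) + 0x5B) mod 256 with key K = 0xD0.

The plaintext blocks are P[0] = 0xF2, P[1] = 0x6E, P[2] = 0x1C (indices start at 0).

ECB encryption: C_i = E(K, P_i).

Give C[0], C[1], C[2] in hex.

C[0] = 0x7D, C[1] = 0x19, C[2] = 0x27

C[0]: E(K, 0xF2) = 0x7D.
C[1]: E(K, 0x6E) = 0x19.
C[2]: E(K, 0x1C) = 0x27.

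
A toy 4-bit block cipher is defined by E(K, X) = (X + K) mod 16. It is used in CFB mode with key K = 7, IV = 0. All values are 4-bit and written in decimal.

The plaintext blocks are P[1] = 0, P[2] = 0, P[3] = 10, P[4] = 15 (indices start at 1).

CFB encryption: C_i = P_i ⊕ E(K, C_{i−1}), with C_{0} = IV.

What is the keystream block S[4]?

6

C[1]: E(K, 0) = 7; 0 ⊕ 7 = 7.
C[2]: E(K, 7) = 14; 0 ⊕ 14 = 14.
C[3]: E(K, 14) = 5; 10 ⊕ 5 = 15.
C[4]: E(K, 15) = 6; 15 ⊕ 6 = 9.
So S[4] = 6.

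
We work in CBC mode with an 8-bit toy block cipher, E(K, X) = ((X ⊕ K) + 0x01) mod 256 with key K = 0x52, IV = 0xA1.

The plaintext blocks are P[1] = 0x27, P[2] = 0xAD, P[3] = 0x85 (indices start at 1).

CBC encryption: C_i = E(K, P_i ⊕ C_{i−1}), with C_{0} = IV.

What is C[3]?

C[1]: P[1] ⊕ 0xA1 = 0x86; E(K, 0x86) = 0xD5.
C[2]: P[2] ⊕ 0xD5 = 0x78; E(K, 0x78) = 0x2B.
C[3]: P[3] ⊕ 0x2B = 0xAE; E(K, 0xAE) = 0xFD.

C[3] = 0xFD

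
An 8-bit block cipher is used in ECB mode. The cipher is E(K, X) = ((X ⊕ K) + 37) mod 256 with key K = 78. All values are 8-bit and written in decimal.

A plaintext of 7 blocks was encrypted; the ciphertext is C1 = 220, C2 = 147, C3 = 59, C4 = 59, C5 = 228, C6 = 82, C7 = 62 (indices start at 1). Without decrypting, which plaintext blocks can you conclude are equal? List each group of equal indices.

P3 = P4

ECB encrypts each block independently with the same key, so equal ciphertext blocks imply equal plaintext blocks.
C3 = C4 = 59, so P3 = P4.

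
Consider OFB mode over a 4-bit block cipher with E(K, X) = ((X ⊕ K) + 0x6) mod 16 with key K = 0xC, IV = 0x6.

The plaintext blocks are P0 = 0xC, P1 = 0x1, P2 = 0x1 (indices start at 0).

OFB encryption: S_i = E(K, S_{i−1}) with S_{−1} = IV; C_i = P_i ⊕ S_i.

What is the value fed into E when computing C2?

0x2

C0: S = E(K, 0x6) = 0x0; 0xC ⊕ 0x0 = 0xC.
C1: S = E(K, 0x0) = 0x2; 0x1 ⊕ 0x2 = 0x3.
C2: S = E(K, 0x2) = 0x4; 0x1 ⊕ 0x4 = 0x5.
So the input to E for block 2 is 0x2.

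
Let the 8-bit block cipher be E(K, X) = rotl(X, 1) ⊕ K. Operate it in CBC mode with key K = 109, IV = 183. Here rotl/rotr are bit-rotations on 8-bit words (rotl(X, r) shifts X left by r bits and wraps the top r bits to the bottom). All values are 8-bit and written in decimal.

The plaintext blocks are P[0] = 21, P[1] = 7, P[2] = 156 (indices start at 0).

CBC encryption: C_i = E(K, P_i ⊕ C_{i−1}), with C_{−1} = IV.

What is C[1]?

C[0]: P[0] ⊕ 183 = 162; E(K, 162) = 40.
C[1]: P[1] ⊕ 40 = 47; E(K, 47) = 51.

C[1] = 51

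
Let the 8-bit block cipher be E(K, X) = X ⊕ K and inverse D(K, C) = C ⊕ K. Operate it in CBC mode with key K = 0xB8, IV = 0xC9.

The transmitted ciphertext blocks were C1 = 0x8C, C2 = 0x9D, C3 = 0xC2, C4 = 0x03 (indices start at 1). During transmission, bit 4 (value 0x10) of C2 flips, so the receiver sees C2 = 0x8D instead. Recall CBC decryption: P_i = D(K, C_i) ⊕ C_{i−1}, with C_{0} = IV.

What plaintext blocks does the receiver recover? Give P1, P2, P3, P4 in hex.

P1 = 0xFD, P2 = 0xB9, P3 = 0xF7, P4 = 0x79

Only C2 changed, to 0x8D. In CBC, a change in C_i garbles P_i and flips the same bit in P_{i+1}. Decrypting the received ciphertext:
P1: D(K, 0x8C) = 0x34; 0x34 ⊕ 0xC9 = 0xFD.
P2: D(K, 0x8D) = 0x35; 0x35 ⊕ 0x8C = 0xB9.
P3: D(K, 0xC2) = 0x7A; 0x7A ⊕ 0x8D = 0xF7.
P4: D(K, 0x03) = 0xBB; 0xBB ⊕ 0xC2 = 0x79.
Blocks that differ from the original plaintext: P2, P3.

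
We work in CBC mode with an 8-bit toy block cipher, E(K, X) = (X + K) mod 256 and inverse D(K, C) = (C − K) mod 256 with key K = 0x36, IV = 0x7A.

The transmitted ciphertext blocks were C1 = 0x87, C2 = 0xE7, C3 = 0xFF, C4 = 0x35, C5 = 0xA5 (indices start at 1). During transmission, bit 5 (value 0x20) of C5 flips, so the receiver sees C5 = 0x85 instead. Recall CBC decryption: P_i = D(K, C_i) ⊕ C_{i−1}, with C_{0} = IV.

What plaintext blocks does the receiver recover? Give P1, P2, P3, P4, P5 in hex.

P1 = 0x2B, P2 = 0x36, P3 = 0x2E, P4 = 0x00, P5 = 0x7A

Only C5 changed, to 0x85. In CBC, a change in C_i garbles P_i and flips the same bit in P_{i+1}. Decrypting the received ciphertext:
P1: D(K, 0x87) = 0x51; 0x51 ⊕ 0x7A = 0x2B.
P2: D(K, 0xE7) = 0xB1; 0xB1 ⊕ 0x87 = 0x36.
P3: D(K, 0xFF) = 0xC9; 0xC9 ⊕ 0xE7 = 0x2E.
P4: D(K, 0x35) = 0xFF; 0xFF ⊕ 0xFF = 0x00.
P5: D(K, 0x85) = 0x4F; 0x4F ⊕ 0x35 = 0x7A.
Blocks that differ from the original plaintext: P5.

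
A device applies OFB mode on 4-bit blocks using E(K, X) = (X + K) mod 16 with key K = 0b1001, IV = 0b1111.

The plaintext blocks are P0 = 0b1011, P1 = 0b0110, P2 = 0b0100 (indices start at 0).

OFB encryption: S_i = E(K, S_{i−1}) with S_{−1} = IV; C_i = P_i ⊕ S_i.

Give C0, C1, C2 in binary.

C0 = 0b0011, C1 = 0b0111, C2 = 0b1110

C0: S = E(K, 0b1111) = 0b1000; 0b1011 ⊕ 0b1000 = 0b0011.
C1: S = E(K, 0b1000) = 0b0001; 0b0110 ⊕ 0b0001 = 0b0111.
C2: S = E(K, 0b0001) = 0b1010; 0b0100 ⊕ 0b1010 = 0b1110.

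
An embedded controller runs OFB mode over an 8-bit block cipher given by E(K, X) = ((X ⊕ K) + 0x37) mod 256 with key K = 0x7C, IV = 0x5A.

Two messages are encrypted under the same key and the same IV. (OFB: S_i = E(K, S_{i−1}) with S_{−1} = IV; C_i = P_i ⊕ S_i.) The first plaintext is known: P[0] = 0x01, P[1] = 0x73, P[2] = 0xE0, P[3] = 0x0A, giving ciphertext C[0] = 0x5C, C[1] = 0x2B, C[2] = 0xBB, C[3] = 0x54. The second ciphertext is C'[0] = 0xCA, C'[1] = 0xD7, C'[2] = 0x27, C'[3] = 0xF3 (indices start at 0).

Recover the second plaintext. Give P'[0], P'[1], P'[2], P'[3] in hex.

P'[0] = 0x97, P'[1] = 0x8F, P'[2] = 0x7C, P'[3] = 0xAD

In OFB with a reused IV, both messages share the same keystream S_i, so C_i ⊕ C'_i = P_i ⊕ P'_i and thus P'_i = P_i ⊕ C_i ⊕ C'_i.
P'[0]: 0x01 ⊕ 0x5C ⊕ 0xCA = 0x97.
P'[1]: 0x73 ⊕ 0x2B ⊕ 0xD7 = 0x8F.
P'[2]: 0xE0 ⊕ 0xBB ⊕ 0x27 = 0x7C.
P'[3]: 0x0A ⊕ 0x54 ⊕ 0xF3 = 0xAD.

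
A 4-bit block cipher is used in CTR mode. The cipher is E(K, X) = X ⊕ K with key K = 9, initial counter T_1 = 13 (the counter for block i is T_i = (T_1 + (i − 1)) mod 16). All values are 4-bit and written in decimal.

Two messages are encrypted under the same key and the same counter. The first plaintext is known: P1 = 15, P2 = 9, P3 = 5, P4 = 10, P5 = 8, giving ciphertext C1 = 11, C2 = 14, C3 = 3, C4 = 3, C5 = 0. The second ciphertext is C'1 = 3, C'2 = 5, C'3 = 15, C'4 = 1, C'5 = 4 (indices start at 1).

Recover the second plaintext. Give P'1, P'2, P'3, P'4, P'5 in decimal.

P'1 = 7, P'2 = 2, P'3 = 9, P'4 = 8, P'5 = 12

In CTR with a reused counter, both messages share the same keystream S_i, so C_i ⊕ C'_i = P_i ⊕ P'_i and thus P'_i = P_i ⊕ C_i ⊕ C'_i.
P'1: 15 ⊕ 11 ⊕ 3 = 7.
P'2: 9 ⊕ 14 ⊕ 5 = 2.
P'3: 5 ⊕ 3 ⊕ 15 = 9.
P'4: 10 ⊕ 3 ⊕ 1 = 8.
P'5: 8 ⊕ 0 ⊕ 4 = 12.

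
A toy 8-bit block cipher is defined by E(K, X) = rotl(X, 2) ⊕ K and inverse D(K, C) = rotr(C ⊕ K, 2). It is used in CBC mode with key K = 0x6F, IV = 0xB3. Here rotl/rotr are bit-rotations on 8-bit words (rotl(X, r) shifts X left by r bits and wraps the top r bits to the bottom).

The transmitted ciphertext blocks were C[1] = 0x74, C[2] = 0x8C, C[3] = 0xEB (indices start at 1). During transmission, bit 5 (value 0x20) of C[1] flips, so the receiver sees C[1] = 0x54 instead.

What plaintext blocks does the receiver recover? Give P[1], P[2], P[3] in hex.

CBC decryption: P_i = D(K, C_i) ⊕ C_{i−1}, with C_{0} = IV.
Only C[1] changed, to 0x54. In CBC, a change in C_i garbles P_i and flips the same bit in P_{i+1}. Decrypting the received ciphertext:
P[1]: D(K, 0x54) = 0xCE; 0xCE ⊕ 0xB3 = 0x7D.
P[2]: D(K, 0x8C) = 0xF8; 0xF8 ⊕ 0x54 = 0xAC.
P[3]: D(K, 0xEB) = 0x21; 0x21 ⊕ 0x8C = 0xAD.
Blocks that differ from the original plaintext: P[1], P[2].

P[1] = 0x7D, P[2] = 0xAC, P[3] = 0xAD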